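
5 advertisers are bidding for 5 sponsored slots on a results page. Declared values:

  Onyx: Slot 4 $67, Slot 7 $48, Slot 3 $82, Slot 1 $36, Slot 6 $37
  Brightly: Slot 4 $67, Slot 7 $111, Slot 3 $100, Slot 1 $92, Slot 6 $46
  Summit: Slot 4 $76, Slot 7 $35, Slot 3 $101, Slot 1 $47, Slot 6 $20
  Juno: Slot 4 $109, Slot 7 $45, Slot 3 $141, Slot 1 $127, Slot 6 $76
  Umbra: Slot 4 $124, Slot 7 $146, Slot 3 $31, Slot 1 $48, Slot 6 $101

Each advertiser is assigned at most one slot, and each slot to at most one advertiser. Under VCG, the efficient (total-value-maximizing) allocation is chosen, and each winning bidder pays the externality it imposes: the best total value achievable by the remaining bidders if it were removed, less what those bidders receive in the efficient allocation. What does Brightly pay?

Brightly pays $45.

Efficient allocation: Onyx→Slot 4 ($67), Brightly→Slot 7 ($111), Summit→Slot 3 ($101), Juno→Slot 1 ($127), Umbra→Slot 6 ($101); total welfare W = $507.
Brightly receives Slot 7 at value $111, so the others get W − 111 = $396.
Without Brightly: best allocation of the remaining 4 bidders over all 5 slots is Onyx→Slot 4 ($67), Summit→Slot 3 ($101), Juno→Slot 1 ($127), Umbra→Slot 7 ($146), total $441.
VCG payment = (others' best without Brightly) − (others' welfare with Brightly) = 441 − 396 = $45.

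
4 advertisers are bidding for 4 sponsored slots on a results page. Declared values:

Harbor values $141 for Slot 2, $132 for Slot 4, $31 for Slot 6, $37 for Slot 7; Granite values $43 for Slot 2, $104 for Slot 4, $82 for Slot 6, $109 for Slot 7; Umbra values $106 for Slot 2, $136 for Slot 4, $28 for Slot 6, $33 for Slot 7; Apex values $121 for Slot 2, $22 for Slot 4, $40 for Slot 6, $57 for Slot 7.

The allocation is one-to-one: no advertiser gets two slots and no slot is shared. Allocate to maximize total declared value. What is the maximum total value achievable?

Optimal: Harbor→Slot 2 ($141), Granite→Slot 7 ($109), Umbra→Slot 4 ($136), Apex→Slot 6 ($40) — total 141+109+136+40 = $426.
Column-greedy (each slot in turn goes to its best remaining advertiser) gives $416, worse by 10.
Next-best assignment: Harbor→Slot 2, Granite→Slot 6, Umbra→Slot 4, Apex→Slot 7 = $416.
Checked against all permutations: $426 is optimal.

Max total: $426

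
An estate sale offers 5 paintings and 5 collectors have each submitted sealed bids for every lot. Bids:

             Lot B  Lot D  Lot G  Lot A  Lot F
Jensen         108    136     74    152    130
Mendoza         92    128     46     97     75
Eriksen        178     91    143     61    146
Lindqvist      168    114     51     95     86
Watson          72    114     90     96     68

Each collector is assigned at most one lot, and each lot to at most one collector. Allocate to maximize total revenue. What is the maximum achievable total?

Max total: $684

Treat this as an assignment problem: match each collector to one lot.
Optimal: Jensen→Lot A ($152), Mendoza→Lot D ($128), Eriksen→Lot F ($146), Lindqvist→Lot B ($168), Watson→Lot G ($90) — total 152+128+146+168+90 = $684.
Next-best assignment: Jensen→Lot F, Mendoza→Lot D, Eriksen→Lot G, Lindqvist→Lot B, Watson→Lot A = $665.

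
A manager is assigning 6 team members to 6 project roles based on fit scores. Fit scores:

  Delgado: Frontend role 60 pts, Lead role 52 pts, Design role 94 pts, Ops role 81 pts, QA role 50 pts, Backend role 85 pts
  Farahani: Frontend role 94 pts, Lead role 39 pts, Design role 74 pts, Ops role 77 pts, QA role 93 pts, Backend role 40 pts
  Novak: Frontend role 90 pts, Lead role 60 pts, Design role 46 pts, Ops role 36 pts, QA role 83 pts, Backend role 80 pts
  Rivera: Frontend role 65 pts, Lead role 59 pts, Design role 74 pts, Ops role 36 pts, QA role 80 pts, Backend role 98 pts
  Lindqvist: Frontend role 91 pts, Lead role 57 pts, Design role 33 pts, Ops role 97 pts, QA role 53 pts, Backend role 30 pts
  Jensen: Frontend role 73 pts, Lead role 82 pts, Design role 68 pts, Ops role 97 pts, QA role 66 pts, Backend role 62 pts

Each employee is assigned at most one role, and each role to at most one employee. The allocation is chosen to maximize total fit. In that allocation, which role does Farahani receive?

Optimal: Delgado→Design role (94 pts), Farahani→QA role (93 pts), Novak→Frontend role (90 pts), Rivera→Backend role (98 pts), Lindqvist→Ops role (97 pts), Jensen→Lead role (82 pts) — total 94+93+90+98+97+82 = 554 pts.
Checked against all permutations: 554 pts is optimal.
Farahani's own top role is Frontend role (94 pts), but forcing Farahani→Frontend role and reassigning the rest optimally gives only 548 pts — worse by 6.

Farahani receives QA role.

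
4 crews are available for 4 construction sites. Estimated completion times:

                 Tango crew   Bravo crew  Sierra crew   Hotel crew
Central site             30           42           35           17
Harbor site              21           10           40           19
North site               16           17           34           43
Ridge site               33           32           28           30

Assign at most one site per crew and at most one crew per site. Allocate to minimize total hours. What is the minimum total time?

Optimal: Tango crew→North site (16 hours), Bravo crew→Harbor site (10 hours), Sierra crew→Ridge site (28 hours), Hotel crew→Central site (17 hours) — total 16+10+28+17 = 71 hours.
Checked against all permutations: 71 hours is optimal.

Minimum total: 71 hours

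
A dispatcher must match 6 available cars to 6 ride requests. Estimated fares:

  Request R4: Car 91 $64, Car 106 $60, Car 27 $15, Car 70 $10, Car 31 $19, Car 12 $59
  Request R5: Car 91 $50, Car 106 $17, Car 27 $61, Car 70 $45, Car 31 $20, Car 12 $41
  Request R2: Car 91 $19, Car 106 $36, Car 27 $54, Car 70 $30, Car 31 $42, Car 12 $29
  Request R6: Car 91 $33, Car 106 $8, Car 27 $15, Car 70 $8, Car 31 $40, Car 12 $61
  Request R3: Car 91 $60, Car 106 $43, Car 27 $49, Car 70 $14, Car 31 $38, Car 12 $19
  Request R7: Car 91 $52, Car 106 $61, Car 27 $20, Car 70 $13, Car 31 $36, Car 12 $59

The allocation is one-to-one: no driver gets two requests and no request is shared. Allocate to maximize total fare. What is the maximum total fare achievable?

Optimal: Car 91→Request R4 ($64), Car 106→Request R7 ($61), Car 27→Request R2 ($54), Car 70→Request R5 ($45), Car 31→Request R3 ($38), Car 12→Request R6 ($61) — total 64+61+54+45+38+61 = $323.
Column-greedy (each request in turn goes to its best remaining driver) gives $284, worse by 39.
Next-best assignment: Car 91→Request R4, Car 106→Request R7, Car 27→Request R3, Car 70→Request R5, Car 31→Request R2, Car 12→Request R6 = $322.
Swapping Car 106↔Car 27 (Car 106→Request R2 $36, Car 27→Request R7 $20) loses 59.
No other one-to-one assignment exceeds $323.

Maximum total: $323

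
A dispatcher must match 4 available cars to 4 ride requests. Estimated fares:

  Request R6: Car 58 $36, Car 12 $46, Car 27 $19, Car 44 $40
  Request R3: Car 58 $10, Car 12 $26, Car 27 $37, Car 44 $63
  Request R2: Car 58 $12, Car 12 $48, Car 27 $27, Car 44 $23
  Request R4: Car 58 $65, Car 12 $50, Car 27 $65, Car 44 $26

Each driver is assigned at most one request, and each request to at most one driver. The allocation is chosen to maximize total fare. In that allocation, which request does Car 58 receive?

Car 58 receives Request R6.

This is a one-to-one assignment (maximum-weight bipartite matching).
Optimal: Car 58→Request R6 ($36), Car 12→Request R2 ($48), Car 27→Request R4 ($65), Car 44→Request R3 ($63) — total 36+48+65+63 = $212.
Max-entry greedy (repeatedly take the single best remaining cell) gives $195, worse by 17.
Next-best assignment: Car 58→Request R4, Car 12→Request R6, Car 27→Request R2, Car 44→Request R3 = $201.
Car 58's own top request is Request R4 ($65), but forcing Car 58→Request R4 and reassigning the rest optimally gives only $201 — worse by 11.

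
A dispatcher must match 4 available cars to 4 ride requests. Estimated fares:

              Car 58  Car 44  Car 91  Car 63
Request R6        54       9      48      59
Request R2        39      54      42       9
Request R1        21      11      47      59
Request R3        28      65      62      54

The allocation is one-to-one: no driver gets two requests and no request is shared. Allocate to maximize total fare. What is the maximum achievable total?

Max total: $229

This is the linear assignment problem.
Optimal: Car 58→Request R6 ($54), Car 44→Request R2 ($54), Car 91→Request R3 ($62), Car 63→Request R1 ($59) — total 54+54+62+59 = $229.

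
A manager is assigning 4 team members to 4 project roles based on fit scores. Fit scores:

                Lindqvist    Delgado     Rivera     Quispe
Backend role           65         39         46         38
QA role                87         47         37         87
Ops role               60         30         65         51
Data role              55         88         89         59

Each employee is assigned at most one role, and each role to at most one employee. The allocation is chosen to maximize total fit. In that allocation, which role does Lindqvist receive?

This is a one-to-one assignment (maximum-weight bipartite matching).
Optimal: Lindqvist→Backend role (65 pts), Delgado→Data role (88 pts), Rivera→Ops role (65 pts), Quispe→QA role (87 pts) — total 65+88+65+87 = 305 pts.
Max-entry greedy (repeatedly take the single best remaining cell) gives 266 pts, worse by 39.
Swapping Rivera↔Quispe (Rivera→QA role 37 pts, Quispe→Ops role 51 pts) loses 64.
Checked against all permutations: 305 pts is optimal.
Lindqvist's own top role is QA role (87 pts), but forcing Lindqvist→QA role and reassigning the rest optimally gives only 278 pts — worse by 27.

Lindqvist receives Backend role.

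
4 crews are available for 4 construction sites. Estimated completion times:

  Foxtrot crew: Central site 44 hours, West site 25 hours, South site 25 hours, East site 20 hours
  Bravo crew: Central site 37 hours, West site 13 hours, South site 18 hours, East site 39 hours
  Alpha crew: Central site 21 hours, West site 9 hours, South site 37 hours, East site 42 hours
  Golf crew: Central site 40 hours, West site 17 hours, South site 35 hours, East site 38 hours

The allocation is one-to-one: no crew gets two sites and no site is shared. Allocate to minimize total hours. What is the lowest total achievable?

Minimum total: 76 hours

Optimal: Foxtrot crew→East site (20 hours), Bravo crew→South site (18 hours), Alpha crew→Central site (21 hours), Golf crew→West site (17 hours) — total 20+18+21+17 = 76 hours.
Next-best assignment: Foxtrot crew→East site, Bravo crew→South site, Alpha crew→West site, Golf crew→Central site = 87 hours.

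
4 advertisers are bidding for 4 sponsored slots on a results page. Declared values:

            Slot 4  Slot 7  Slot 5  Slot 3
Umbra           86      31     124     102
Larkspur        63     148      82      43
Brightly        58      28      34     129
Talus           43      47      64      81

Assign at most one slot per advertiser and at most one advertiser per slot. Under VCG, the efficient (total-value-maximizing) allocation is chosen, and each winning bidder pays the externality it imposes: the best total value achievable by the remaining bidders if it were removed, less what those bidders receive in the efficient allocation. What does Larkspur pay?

Efficient allocation: Umbra→Slot 5 ($124), Larkspur→Slot 7 ($148), Brightly→Slot 3 ($129), Talus→Slot 4 ($43); total welfare W = $444.
Larkspur receives Slot 7 at value $148, so the others get W − 148 = $296.
Without Larkspur: best allocation of the remaining 3 bidders over all 4 slots is Umbra→Slot 5 ($124), Brightly→Slot 3 ($129), Talus→Slot 7 ($47), total $300.
VCG payment = (others' best without Larkspur) − (others' welfare with Larkspur) = 300 − 296 = $4.

Larkspur pays $4.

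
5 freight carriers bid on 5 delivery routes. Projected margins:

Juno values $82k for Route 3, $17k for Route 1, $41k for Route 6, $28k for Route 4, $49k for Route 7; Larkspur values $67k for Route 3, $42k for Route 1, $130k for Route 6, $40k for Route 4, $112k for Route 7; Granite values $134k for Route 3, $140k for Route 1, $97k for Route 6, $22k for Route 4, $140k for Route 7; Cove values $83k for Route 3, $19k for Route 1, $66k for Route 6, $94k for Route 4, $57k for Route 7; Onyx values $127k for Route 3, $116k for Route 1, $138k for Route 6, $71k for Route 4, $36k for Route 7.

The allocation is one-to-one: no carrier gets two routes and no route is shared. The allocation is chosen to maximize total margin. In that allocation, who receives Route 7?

Optimal: Juno→Route 3 ($82k), Larkspur→Route 7 ($112k), Granite→Route 1 ($140k), Cove→Route 4 ($94k), Onyx→Route 6 ($138k) — total 82+112+140+94+138 = $566k.
Row-greedy (each carrier in turn takes its best remaining route) gives $482k, worse by 84.
Larkspur's own top route is Route 6 ($130k), but forcing Larkspur→Route 6 and reassigning the rest optimally gives only $562k — worse by 4.

Larkspur receives Route 7.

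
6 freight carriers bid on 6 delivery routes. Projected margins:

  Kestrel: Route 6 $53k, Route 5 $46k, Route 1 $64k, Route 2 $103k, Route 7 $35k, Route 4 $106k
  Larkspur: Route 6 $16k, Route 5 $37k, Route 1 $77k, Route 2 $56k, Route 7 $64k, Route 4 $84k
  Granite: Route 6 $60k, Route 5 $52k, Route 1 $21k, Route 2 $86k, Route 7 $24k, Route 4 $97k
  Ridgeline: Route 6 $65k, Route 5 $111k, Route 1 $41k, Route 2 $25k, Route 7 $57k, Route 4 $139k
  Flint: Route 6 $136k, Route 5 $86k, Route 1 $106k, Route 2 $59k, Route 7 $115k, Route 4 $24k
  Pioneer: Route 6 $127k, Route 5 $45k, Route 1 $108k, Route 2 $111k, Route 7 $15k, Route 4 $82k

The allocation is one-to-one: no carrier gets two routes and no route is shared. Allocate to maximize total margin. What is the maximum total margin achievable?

Maximum total: $630k

Treat this as an assignment problem: match each carrier to one route.
Optimal: Kestrel→Route 2 ($103k), Larkspur→Route 1 ($77k), Granite→Route 4 ($97k), Ridgeline→Route 5 ($111k), Flint→Route 7 ($115k), Pioneer→Route 6 ($127k) — total 103+77+97+111+115+127 = $630k.
Column-greedy (each route in turn goes to its best remaining carrier) gives $619k, worse by 11.
Next-best assignment: Kestrel→Route 4, Larkspur→Route 1, Granite→Route 2, Ridgeline→Route 5, Flint→Route 7, Pioneer→Route 6 = $622k.
Every other assignment is strictly worse.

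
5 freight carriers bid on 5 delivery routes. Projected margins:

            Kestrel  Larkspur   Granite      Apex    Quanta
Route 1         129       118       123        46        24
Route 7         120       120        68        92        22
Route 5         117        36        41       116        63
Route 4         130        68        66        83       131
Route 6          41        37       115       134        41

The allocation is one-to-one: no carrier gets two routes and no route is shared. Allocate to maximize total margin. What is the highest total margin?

Optimal: Kestrel→Route 5 ($117k), Larkspur→Route 7 ($120k), Granite→Route 1 ($123k), Apex→Route 6 ($134k), Quanta→Route 4 ($131k) — total 117+120+123+134+131 = $625k.
Row-greedy (each carrier in turn takes its best remaining route) gives $570k, worse by 55.
Swapping Quanta↔Apex (Quanta→Route 6 $41k, Apex→Route 4 $83k) loses 141.
Checked against all permutations: $625k is optimal.

Max total: $625k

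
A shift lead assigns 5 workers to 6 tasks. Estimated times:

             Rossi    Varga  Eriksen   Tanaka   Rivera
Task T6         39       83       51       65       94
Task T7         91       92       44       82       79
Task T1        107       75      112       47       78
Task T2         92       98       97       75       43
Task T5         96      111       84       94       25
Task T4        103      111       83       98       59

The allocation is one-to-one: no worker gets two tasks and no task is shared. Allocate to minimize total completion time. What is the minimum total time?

Min total: 253 min

Treat this as an assignment problem: match each worker to one task.
Optimal: Rossi→Task T6 (39 min), Varga→Task T2 (98 min), Eriksen→Task T7 (44 min), Tanaka→Task T1 (47 min), Rivera→Task T5 (25 min) — total 39+98+44+47+25 = 253 min.
Row-greedy (each worker in turn takes its cheapest remaining task) gives 258 min, worse by 5.
Next-best assignment: Rossi→Task T6, Varga→Task T1, Eriksen→Task T7, Tanaka→Task T2, Rivera→Task T5 = 258 min.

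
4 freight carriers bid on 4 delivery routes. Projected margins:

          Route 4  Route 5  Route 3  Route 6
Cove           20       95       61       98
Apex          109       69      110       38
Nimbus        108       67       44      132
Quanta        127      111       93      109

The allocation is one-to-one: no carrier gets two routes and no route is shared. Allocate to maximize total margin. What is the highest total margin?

Optimal: Cove→Route 5 ($95k), Apex→Route 3 ($110k), Nimbus→Route 6 ($132k), Quanta→Route 4 ($127k) — total 95+110+132+127 = $464k.
Next-best assignment: Cove→Route 5, Apex→Route 4, Nimbus→Route 6, Quanta→Route 3 = $429k.
Swapping Apex↔Quanta (Apex→Route 4 $109k, Quanta→Route 3 $93k) loses 35.

Maximum total: $464k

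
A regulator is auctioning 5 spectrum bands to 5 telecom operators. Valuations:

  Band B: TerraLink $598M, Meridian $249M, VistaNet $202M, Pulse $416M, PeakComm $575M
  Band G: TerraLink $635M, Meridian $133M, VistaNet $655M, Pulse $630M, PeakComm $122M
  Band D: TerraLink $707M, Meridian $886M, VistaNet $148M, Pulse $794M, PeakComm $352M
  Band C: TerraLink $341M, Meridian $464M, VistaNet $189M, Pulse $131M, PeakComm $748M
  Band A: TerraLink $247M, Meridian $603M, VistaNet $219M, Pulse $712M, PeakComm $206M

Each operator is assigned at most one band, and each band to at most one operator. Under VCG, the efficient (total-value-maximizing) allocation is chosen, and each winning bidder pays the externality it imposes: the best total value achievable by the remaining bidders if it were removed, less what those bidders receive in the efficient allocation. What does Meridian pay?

Meridian pays $109M.

Efficient allocation: TerraLink→Band B ($598M), Meridian→Band D ($886M), VistaNet→Band G ($655M), Pulse→Band A ($712M), PeakComm→Band C ($748M); total welfare W = $3599M.
Meridian receives Band D at value $886M, so the others get W − 886 = $2713M.
Without Meridian: best allocation of the remaining 4 bidders over all 5 bands is TerraLink→Band D ($707M), VistaNet→Band G ($655M), Pulse→Band A ($712M), PeakComm→Band C ($748M), total $2822M.
VCG payment = (others' best without Meridian) − (others' welfare with Meridian) = 2822 − 2713 = $109M.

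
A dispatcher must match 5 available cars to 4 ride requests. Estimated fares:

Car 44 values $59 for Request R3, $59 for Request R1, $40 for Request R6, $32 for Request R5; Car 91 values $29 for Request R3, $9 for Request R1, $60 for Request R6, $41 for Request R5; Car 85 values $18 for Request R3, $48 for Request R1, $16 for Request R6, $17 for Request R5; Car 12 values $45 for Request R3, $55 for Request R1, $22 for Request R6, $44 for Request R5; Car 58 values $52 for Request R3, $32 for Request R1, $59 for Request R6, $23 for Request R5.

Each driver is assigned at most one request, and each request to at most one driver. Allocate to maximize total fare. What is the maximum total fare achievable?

Max total: $215

Optimal: Car 58→Request R3 ($52), Car 44→Request R1 ($59), Car 91→Request R6 ($60), Car 12→Request R5 ($44) — total 52+59+60+44 = $215.
Max-entry greedy (repeatedly take the single best remaining cell) gives $197, worse by 18.
Next-best assignment: Car 44→Request R3, Car 12→Request R1, Car 58→Request R6, Car 91→Request R5 = $214.
No other one-to-one assignment exceeds $215.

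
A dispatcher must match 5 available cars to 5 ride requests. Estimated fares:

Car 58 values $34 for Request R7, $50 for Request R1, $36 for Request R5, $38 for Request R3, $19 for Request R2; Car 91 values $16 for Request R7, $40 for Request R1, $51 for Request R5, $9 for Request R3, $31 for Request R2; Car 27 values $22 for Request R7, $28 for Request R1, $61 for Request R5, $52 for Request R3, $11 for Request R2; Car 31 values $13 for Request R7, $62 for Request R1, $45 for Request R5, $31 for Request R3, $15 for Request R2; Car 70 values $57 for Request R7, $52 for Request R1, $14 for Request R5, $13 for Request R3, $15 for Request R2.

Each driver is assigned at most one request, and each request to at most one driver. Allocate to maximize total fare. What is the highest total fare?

Max total: $249

Optimal: Car 58→Request R3 ($38), Car 91→Request R2 ($31), Car 27→Request R5 ($61), Car 31→Request R1 ($62), Car 70→Request R7 ($57) — total 38+31+61+62+57 = $249.
Row-greedy (each driver in turn takes its best remaining request) gives $225, worse by 24.
Next-best assignment: Car 58→Request R2, Car 91→Request R5, Car 27→Request R3, Car 31→Request R1, Car 70→Request R7 = $241.
Every other assignment is strictly worse.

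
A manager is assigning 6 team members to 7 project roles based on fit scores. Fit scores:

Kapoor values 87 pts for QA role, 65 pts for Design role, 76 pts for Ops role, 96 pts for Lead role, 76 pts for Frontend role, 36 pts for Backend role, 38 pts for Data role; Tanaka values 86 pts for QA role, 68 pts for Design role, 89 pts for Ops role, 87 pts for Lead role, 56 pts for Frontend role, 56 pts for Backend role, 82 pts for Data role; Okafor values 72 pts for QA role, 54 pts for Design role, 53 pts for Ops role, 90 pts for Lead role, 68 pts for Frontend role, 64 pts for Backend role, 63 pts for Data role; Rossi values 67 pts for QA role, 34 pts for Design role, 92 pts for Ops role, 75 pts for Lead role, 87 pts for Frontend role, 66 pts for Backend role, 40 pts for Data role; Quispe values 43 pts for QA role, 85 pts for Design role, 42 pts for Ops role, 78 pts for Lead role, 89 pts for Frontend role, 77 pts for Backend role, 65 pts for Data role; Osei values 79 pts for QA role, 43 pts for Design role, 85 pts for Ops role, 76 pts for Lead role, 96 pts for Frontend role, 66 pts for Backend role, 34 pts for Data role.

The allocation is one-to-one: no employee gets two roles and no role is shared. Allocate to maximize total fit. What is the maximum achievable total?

Maximum total: 532 pts

Treat this as an assignment problem: match each employee to one role.
Optimal: Kapoor→QA role (87 pts), Tanaka→Data role (82 pts), Okafor→Lead role (90 pts), Rossi→Ops role (92 pts), Quispe→Design role (85 pts), Osei→Frontend role (96 pts) — total 87+82+90+92+85+96 = 532 pts.
Row-greedy (each employee in turn takes its best remaining role) gives 495 pts, worse by 37.
Swapping Rossi↔Kapoor (Rossi→QA role 67 pts, Kapoor→Ops role 76 pts) loses 36.
Every other assignment is strictly worse.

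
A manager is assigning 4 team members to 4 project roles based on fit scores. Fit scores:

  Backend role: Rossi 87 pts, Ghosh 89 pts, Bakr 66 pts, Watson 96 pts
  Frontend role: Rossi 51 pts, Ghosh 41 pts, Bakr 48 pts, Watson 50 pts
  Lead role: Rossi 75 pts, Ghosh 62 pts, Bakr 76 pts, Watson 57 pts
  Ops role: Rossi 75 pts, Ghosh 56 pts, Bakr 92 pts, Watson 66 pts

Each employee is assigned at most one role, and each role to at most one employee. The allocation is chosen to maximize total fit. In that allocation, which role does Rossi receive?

Rossi receives Lead role.

This is a one-to-one assignment (maximum-weight bipartite matching).
Optimal: Rossi→Lead role (75 pts), Ghosh→Backend role (89 pts), Bakr→Ops role (92 pts), Watson→Frontend role (50 pts) — total 75+89+92+50 = 306 pts.
Next-best assignment: Rossi→Lead role, Ghosh→Frontend role, Bakr→Ops role, Watson→Backend role = 304 pts.
Swapping Ghosh↔Bakr (Ghosh→Ops role 56 pts, Bakr→Backend role 66 pts) loses 59.
Checked against all permutations: 306 pts is optimal.
Rossi's own top role is Backend role (87 pts), but forcing Rossi→Backend role and reassigning the rest optimally gives only 291 pts — worse by 15.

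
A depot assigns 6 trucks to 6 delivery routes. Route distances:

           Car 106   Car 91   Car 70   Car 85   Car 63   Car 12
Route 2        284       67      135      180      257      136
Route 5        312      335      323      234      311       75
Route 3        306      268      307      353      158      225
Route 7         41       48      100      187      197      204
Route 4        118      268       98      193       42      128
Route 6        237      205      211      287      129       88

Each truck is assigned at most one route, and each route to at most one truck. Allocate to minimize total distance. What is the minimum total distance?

Optimal: Car 106→Route 7 (41 km), Car 91→Route 2 (67 km), Car 70→Route 4 (98 km), Car 85→Route 5 (234 km), Car 63→Route 3 (158 km), Car 12→Route 6 (88 km) — total 41+67+98+234+158+88 = 686 km.
Min-entry greedy (repeatedly take the single cheapest remaining cell) gives 789 km, worse by 103.

Minimum total: 686 km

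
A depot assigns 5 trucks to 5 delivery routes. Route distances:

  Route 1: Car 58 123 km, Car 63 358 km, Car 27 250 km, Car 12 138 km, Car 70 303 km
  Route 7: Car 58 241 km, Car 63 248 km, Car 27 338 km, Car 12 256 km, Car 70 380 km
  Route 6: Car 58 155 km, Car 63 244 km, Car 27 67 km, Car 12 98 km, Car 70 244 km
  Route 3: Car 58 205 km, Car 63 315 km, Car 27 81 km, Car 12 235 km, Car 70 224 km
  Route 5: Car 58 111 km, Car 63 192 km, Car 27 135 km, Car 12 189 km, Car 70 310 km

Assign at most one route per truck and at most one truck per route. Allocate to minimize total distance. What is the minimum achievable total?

This is the linear assignment problem.
Optimal: Car 58→Route 5 (111 km), Car 63→Route 7 (248 km), Car 27→Route 6 (67 km), Car 12→Route 1 (138 km), Car 70→Route 3 (224 km) — total 111+248+67+138+224 = 788 km.
Row-greedy (each truck in turn takes its cheapest remaining route) gives 954 km, worse by 166.
Swapping Car 12↔Car 27 (Car 12→Route 6 98 km, Car 27→Route 1 250 km) adds 143.
Checked against all permutations: 788 km is optimal.

Min total: 788 km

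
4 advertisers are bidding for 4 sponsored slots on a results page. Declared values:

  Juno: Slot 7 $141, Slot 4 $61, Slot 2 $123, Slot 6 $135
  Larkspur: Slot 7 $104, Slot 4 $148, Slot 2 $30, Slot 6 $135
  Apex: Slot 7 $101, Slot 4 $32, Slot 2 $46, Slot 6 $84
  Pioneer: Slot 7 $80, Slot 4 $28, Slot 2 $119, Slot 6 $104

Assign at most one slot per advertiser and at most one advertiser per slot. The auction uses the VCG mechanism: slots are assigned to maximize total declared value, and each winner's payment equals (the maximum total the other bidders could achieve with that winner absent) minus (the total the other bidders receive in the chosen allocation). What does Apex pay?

Efficient allocation: Juno→Slot 6 ($135), Larkspur→Slot 4 ($148), Apex→Slot 7 ($101), Pioneer→Slot 2 ($119); total welfare W = $503.
Apex receives Slot 7 at value $101, so the others get W − 101 = $402.
Without Apex: best allocation of the remaining 3 bidders over all 4 slots is Juno→Slot 7 ($141), Larkspur→Slot 4 ($148), Pioneer→Slot 2 ($119), total $408.
VCG payment = (others' best without Apex) − (others' welfare with Apex) = 408 − 402 = $6.

Apex pays $6.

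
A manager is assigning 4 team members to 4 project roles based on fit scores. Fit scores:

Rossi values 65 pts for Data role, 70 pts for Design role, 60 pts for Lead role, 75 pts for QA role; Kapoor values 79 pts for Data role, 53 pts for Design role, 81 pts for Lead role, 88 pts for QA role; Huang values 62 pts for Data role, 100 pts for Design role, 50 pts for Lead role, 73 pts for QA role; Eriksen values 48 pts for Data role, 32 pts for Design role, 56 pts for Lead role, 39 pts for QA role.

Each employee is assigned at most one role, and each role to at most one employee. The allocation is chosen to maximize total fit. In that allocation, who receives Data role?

Optimal: Rossi→QA role (75 pts), Kapoor→Data role (79 pts), Huang→Design role (100 pts), Eriksen→Lead role (56 pts) — total 75+79+100+56 = 310 pts.
Max-entry greedy (repeatedly take the single best remaining cell) gives 309 pts, worse by 1.
Kapoor's own top role is QA role (88 pts), but forcing Kapoor→QA role and reassigning the rest optimally gives only 309 pts — worse by 1.

Kapoor receives Data role.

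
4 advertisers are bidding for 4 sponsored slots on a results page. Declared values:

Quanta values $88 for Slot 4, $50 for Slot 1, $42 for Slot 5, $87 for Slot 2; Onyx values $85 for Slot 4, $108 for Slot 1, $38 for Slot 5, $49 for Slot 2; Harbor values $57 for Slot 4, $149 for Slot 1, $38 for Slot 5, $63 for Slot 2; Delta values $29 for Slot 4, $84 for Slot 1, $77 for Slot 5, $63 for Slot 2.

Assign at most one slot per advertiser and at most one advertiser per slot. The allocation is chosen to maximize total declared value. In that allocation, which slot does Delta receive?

Treat this as an assignment problem: match each advertiser to one slot.
Optimal: Quanta→Slot 2 ($87), Onyx→Slot 4 ($85), Harbor→Slot 1 ($149), Delta→Slot 5 ($77) — total 87+85+149+77 = $398.
Max-entry greedy (repeatedly take the single best remaining cell) gives $363, worse by 35.
Delta's own top slot is Slot 1 ($84), but forcing Delta→Slot 1 and reassigning the rest optimally gives only $294 — worse by 104.

Delta receives Slot 5.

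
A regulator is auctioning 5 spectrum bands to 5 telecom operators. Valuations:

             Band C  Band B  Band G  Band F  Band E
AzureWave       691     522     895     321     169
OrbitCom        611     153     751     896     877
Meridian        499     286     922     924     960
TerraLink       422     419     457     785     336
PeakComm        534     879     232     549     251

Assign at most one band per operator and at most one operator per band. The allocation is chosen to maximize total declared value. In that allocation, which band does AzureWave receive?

AzureWave receives Band C.

Treat this as an assignment problem: match each operator to one band.
Optimal: AzureWave→Band C ($691M), OrbitCom→Band E ($877M), Meridian→Band G ($922M), TerraLink→Band F ($785M), PeakComm→Band B ($879M) — total 691+877+922+785+879 = $4154M.
Row-greedy (each operator in turn takes its best remaining band) gives $4052M, worse by 102.
Every other assignment is strictly worse.
AzureWave's own top band is Band G ($895M), but forcing AzureWave→Band G and reassigning the rest optimally gives only $4130M — worse by 24.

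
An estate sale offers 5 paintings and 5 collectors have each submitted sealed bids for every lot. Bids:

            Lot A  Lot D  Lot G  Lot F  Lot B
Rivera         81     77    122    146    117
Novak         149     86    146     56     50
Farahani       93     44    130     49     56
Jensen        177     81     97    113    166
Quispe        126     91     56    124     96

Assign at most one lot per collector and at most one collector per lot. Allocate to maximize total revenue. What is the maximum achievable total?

Maximum total: $682

Optimal: Rivera→Lot F ($146), Novak→Lot A ($149), Farahani→Lot G ($130), Jensen→Lot B ($166), Quispe→Lot D ($91) — total 146+149+130+166+91 = $682.
Column-greedy (each lot in turn goes to its best remaining collector) gives $616, worse by 66.
Next-best assignment: Rivera→Lot F, Novak→Lot D, Farahani→Lot G, Jensen→Lot B, Quispe→Lot A = $654.
Every other assignment is strictly worse.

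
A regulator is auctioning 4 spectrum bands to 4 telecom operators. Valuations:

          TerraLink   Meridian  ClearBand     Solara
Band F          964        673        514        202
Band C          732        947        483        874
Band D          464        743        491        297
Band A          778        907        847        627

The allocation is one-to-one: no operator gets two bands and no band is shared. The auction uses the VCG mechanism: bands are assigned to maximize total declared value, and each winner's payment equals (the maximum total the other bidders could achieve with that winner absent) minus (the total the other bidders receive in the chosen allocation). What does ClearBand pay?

Efficient allocation: TerraLink→Band F ($964M), Meridian→Band D ($743M), ClearBand→Band A ($847M), Solara→Band C ($874M); total welfare W = $3428M.
ClearBand receives Band A at value $847M, so the others get W − 847 = $2581M.
Without ClearBand: best allocation of the remaining 3 bidders over all 4 bands is TerraLink→Band F ($964M), Meridian→Band A ($907M), Solara→Band C ($874M), total $2745M.
VCG payment = (others' best without ClearBand) − (others' welfare with ClearBand) = 2745 − 2581 = $164M.

ClearBand pays $164M.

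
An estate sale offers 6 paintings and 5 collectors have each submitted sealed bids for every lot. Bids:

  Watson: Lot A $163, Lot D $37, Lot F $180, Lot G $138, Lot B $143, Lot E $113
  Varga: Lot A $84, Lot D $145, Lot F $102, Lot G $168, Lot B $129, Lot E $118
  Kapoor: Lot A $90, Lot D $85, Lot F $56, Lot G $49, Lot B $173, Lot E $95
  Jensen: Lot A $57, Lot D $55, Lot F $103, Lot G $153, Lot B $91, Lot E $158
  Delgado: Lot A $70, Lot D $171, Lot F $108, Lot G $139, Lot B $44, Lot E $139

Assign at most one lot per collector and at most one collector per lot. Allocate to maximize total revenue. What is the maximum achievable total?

This is a one-to-one assignment (maximum-weight bipartite matching).
Optimal: Watson→Lot F ($180), Varga→Lot G ($168), Kapoor→Lot B ($173), Jensen→Lot E ($158), Delgado→Lot D ($171) — total 180+168+173+158+171 = $850.
Column-greedy (each lot in turn goes to its best remaining collector) gives $778, worse by 72.
Every other assignment is strictly worse.

Maximum total: $850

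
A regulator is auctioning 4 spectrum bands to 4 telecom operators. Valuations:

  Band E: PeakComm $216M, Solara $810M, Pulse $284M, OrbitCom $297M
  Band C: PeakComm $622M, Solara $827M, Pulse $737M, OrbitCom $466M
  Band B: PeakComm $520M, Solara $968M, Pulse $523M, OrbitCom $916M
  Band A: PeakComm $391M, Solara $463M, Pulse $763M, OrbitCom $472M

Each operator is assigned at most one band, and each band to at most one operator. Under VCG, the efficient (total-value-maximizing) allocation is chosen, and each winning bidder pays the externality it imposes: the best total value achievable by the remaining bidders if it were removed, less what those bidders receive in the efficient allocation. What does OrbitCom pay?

OrbitCom pays $158M.

Efficient allocation: PeakComm→Band C ($622M), Solara→Band E ($810M), Pulse→Band A ($763M), OrbitCom→Band B ($916M); total welfare W = $3111M.
OrbitCom receives Band B at value $916M, so the others get W − 916 = $2195M.
Without OrbitCom: best allocation of the remaining 3 bidders over all 4 bands is PeakComm→Band C ($622M), Solara→Band B ($968M), Pulse→Band A ($763M), total $2353M.
VCG payment = (others' best without OrbitCom) − (others' welfare with OrbitCom) = 2353 − 2195 = $158M.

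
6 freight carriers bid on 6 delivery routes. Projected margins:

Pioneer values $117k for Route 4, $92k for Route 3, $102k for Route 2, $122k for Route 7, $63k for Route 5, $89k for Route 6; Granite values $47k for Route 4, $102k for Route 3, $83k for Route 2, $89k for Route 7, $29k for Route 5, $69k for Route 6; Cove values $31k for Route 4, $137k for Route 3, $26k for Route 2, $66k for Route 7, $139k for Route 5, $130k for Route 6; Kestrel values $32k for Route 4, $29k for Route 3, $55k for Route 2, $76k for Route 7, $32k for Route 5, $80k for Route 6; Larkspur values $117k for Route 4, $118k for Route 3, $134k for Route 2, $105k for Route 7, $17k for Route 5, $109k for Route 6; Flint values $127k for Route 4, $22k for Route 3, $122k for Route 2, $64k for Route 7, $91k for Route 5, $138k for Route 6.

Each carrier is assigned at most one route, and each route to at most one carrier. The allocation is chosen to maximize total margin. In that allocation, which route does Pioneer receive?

This is a one-to-one assignment (maximum-weight bipartite matching).
Optimal: Pioneer→Route 4 ($117k), Granite→Route 3 ($102k), Cove→Route 5 ($139k), Kestrel→Route 7 ($76k), Larkspur→Route 2 ($134k), Flint→Route 6 ($138k) — total 117+102+139+76+134+138 = $706k.
Row-greedy (each carrier in turn takes its best remaining route) gives $704k, worse by 2.
Next-best assignment: Pioneer→Route 7, Granite→Route 3, Cove→Route 5, Kestrel→Route 6, Larkspur→Route 2, Flint→Route 4 = $704k.
Swapping Pioneer↔Kestrel (Pioneer→Route 7 $122k, Kestrel→Route 4 $32k) loses 39.
Every other assignment is strictly worse.
Pioneer's own top route is Route 7 ($122k), but forcing Pioneer→Route 7 and reassigning the rest optimally gives only $704k — worse by 2.

Pioneer receives Route 4.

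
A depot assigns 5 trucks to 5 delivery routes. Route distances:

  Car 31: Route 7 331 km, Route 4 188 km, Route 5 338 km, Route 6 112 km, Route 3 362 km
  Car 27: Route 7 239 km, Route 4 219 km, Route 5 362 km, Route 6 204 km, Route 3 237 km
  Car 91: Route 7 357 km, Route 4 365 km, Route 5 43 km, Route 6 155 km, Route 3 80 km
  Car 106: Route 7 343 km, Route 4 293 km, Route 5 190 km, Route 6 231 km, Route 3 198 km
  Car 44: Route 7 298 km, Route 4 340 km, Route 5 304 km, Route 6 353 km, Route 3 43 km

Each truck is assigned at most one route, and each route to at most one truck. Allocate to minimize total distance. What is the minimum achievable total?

Optimal: Car 31→Route 6 (112 km), Car 27→Route 7 (239 km), Car 91→Route 5 (43 km), Car 106→Route 4 (293 km), Car 44→Route 3 (43 km) — total 112+239+43+293+43 = 730 km.
Min-entry greedy (repeatedly take the single cheapest remaining cell) gives 760 km, worse by 30.
Next-best assignment: Car 31→Route 4, Car 27→Route 7, Car 91→Route 5, Car 106→Route 6, Car 44→Route 3 = 744 km.
No other one-to-one assignment undercuts 730 km.

Min total: 730 km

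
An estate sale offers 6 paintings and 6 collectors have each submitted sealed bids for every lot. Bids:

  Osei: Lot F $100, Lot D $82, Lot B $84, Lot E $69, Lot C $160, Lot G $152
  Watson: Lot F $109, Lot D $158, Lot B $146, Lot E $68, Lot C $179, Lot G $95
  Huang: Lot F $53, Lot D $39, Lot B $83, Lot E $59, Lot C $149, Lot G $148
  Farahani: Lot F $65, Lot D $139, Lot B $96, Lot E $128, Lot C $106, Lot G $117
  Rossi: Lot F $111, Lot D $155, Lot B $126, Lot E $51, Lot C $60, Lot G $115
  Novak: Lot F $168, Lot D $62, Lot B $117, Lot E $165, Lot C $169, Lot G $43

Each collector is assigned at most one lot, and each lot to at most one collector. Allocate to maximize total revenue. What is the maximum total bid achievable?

Max total: $905

Optimal: Osei→Lot C ($160), Watson→Lot B ($146), Huang→Lot G ($148), Farahani→Lot E ($128), Rossi→Lot D ($155), Novak→Lot F ($168) — total 160+146+148+128+155+168 = $905.
Column-greedy (each lot in turn goes to its best remaining collector) gives $888, worse by 17.
Swapping Watson↔Rossi (Watson→Lot D $158, Rossi→Lot B $126) loses 17.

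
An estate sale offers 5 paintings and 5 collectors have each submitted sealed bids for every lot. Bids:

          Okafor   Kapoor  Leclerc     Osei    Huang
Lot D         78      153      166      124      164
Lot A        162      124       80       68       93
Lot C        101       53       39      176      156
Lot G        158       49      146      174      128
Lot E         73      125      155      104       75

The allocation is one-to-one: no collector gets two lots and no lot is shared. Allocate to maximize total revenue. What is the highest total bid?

Max total: $800

Treat this as an assignment problem: match each collector to one lot.
Optimal: Okafor→Lot A ($162), Kapoor→Lot D ($153), Leclerc→Lot E ($155), Osei→Lot G ($174), Huang→Lot C ($156) — total 162+153+155+174+156 = $800.
Max-entry greedy (repeatedly take the single best remaining cell) gives $757, worse by 43.
Every other assignment is strictly worse.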